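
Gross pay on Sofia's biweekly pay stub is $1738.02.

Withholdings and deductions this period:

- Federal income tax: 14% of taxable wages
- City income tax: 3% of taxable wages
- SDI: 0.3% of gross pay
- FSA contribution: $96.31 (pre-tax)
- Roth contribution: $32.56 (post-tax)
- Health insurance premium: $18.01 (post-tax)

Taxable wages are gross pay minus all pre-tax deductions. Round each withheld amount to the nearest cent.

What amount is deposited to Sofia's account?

$1306.84

FSA contribution: $96.31
Taxable wages = $1738.02 − $96.31 = $1641.71
City income tax: $1641.71 × 0.03 = $49.25
Federal income tax: $1641.71 × 0.14 = $229.84
SDI: $1738.02 × 0.003 = $5.21
Health insurance premium: $18.01
Roth contribution: $32.56
Total deductions = $96.31 + $49.25 + $229.84 + $5.21 + $18.01 + $32.56 = $431.18
Net pay = $1738.02 − $431.18 = $1306.84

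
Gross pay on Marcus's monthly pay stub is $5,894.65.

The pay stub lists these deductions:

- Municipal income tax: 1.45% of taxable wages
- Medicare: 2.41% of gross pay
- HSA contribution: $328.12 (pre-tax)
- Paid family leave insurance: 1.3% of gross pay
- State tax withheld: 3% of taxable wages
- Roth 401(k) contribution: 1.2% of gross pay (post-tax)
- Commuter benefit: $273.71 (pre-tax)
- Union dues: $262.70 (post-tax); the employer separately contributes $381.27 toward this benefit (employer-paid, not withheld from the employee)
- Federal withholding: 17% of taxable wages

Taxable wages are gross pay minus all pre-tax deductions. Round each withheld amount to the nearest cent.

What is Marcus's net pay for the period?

$3,605.38

Commuter benefit: $273.71
HSA contribution: $328.12
Pre-tax total = $273.71 + $328.12 = $601.83
Taxable wages = $5,894.65 − $601.83 = $5,292.82
Federal withholding: $5,292.82 × 0.17 = $899.78
State tax withheld: $5,292.82 × 0.03 = $158.78
Municipal income tax: $5,292.82 × 0.0145 = $76.75
Medicare: $5,894.65 × 0.0241 = $142.06
Paid family leave insurance: $5,894.65 × 0.013 = $76.63
Roth 401(k) contribution: $5,894.65 × 0.012 = $70.74
Union dues: $262.70
(Employer's $381.27 toward union dues is not withheld from the employee.)
Total deductions = $273.71 + $328.12 + $899.78 + $158.78 + $76.75 + $142.06 + $76.63 + $70.74 + $262.70 = $2,289.27
Net pay = $5,894.65 − $2,289.27 = $3,605.38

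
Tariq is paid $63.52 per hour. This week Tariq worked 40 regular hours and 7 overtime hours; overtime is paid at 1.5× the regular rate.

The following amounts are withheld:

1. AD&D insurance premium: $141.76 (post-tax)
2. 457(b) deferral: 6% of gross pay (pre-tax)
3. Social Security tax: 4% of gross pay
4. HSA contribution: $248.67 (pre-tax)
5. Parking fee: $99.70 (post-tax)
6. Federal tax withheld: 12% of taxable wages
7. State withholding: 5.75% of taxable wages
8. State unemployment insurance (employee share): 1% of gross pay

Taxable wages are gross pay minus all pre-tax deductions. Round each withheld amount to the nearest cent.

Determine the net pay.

$1,873.70

Regular pay: 40 × $63.52 = $2,540.80
Overtime pay: 7 × $63.52 × 1.5 = $666.96
Gross pay = $2,540.80 + $666.96 = $3,207.76
457(b) deferral: $3,207.76 × 0.06 = $192.47
HSA contribution: $248.67
Pre-tax total = $192.47 + $248.67 = $441.14
Taxable wages = $3,207.76 − $441.14 = $2,766.62
State withholding: $2,766.62 × 0.0575 = $159.08
Federal tax withheld: $2,766.62 × 0.12 = $331.99
Social Security tax: $3,207.76 × 0.04 = $128.31
State unemployment insurance (employee share): $3,207.76 × 0.01 = $32.08
Parking fee: $99.70
AD&D insurance premium: $141.76
Total deductions = $192.47 + $248.67 + $159.08 + $331.99 + $128.31 + $32.08 + $99.70 + $141.76 = $1,334.06
Net pay = $3,207.76 − $1,334.06 = $1,873.70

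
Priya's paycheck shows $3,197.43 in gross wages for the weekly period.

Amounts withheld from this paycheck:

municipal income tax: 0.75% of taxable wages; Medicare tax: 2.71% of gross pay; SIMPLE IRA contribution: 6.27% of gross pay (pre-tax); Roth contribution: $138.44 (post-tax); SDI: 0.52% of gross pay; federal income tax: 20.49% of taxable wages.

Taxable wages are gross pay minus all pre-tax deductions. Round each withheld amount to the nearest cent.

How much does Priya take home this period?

SIMPLE IRA contribution: $3,197.43 × 0.0627 = $200.48
Taxable wages = $3,197.43 − $200.48 = $2,996.95
Municipal income tax: $2,996.95 × 0.0075 = $22.48
Federal income tax: $2,996.95 × 0.2049 = $614.08
Medicare tax: $3,197.43 × 0.0271 = $86.65
SDI: $3,197.43 × 0.0052 = $16.63
Roth contribution: $138.44
Total deductions = $200.48 + $22.48 + $614.08 + $86.65 + $16.63 + $138.44 = $1,078.76
Net pay = $3,197.43 − $1,078.76 = $2,118.67

$2,118.67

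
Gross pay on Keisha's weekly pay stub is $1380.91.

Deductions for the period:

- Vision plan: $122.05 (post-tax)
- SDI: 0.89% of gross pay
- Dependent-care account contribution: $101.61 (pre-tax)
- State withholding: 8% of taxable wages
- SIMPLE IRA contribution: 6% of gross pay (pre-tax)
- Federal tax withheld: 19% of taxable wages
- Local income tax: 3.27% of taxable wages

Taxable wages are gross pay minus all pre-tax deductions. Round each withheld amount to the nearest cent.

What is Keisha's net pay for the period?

SIMPLE IRA contribution: $1380.91 × 0.06 = $82.85
Dependent-care account contribution: $101.61
Pre-tax total = $82.85 + $101.61 = $184.46
Taxable wages = $1380.91 − $184.46 = $1196.45
State withholding: $1196.45 × 0.08 = $95.72
Federal tax withheld: $1196.45 × 0.19 = $227.33
Local income tax: $1196.45 × 0.0327 = $39.12
SDI: $1380.91 × 0.0089 = $12.29
Vision plan: $122.05
Total deductions = $82.85 + $101.61 + $95.72 + $227.33 + $39.12 + $12.29 + $122.05 = $680.97
Net pay = $1380.91 − $680.97 = $699.94

$699.94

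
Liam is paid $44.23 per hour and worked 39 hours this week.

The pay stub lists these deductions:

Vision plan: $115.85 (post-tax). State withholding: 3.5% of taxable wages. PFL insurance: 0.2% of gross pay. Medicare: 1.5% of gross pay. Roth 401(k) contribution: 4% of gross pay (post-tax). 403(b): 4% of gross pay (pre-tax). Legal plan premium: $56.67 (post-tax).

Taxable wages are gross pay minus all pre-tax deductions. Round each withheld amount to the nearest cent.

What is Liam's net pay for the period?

$1327.17

Gross pay: 39 × $44.23 = $1724.97
403(b): $1724.97 × 0.04 = $69.00
Taxable wages = $1724.97 − $69.00 = $1655.97
State withholding: $1655.97 × 0.035 = $57.96
PFL insurance: $1724.97 × 0.002 = $3.45
Medicare: $1724.97 × 0.015 = $25.87
Roth 401(k) contribution: $1724.97 × 0.04 = $69.00
Vision plan: $115.85
Legal plan premium: $56.67
Total deductions = $69.00 + $57.96 + $3.45 + $25.87 + $69.00 + $115.85 + $56.67 = $397.80
Net pay = $1724.97 − $397.80 = $1327.17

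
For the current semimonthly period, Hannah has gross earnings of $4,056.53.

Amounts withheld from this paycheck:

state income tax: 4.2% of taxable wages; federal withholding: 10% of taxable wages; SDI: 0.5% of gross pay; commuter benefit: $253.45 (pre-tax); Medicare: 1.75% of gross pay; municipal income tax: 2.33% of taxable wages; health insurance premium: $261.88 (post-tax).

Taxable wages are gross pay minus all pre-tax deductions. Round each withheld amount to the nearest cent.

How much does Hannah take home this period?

$2,821.28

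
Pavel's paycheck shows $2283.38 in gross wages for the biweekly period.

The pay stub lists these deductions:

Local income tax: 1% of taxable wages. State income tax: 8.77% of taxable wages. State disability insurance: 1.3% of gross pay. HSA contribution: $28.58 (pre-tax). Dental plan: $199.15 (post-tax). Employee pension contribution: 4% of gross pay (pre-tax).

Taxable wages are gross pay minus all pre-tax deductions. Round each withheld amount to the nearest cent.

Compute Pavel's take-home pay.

Employee pension contribution: $2283.38 × 0.04 = $91.34
HSA contribution: $28.58
Pre-tax total = $91.34 + $28.58 = $119.92
Taxable wages = $2283.38 − $119.92 = $2163.46
State income tax: $2163.46 × 0.0877 = $189.74
Local income tax: $2163.46 × 0.01 = $21.63
State disability insurance: $2283.38 × 0.013 = $29.68
Dental plan: $199.15
Total deductions = $91.34 + $28.58 + $189.74 + $21.63 + $29.68 + $199.15 = $560.12
Net pay = $2283.38 − $560.12 = $1723.26

$1723.26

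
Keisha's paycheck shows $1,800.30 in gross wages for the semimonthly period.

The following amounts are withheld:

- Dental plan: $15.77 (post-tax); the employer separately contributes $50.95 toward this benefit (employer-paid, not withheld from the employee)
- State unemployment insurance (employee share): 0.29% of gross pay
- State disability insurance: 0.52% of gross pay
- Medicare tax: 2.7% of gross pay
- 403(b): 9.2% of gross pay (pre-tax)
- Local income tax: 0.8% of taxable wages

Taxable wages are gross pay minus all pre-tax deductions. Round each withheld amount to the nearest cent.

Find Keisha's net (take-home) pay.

403(b): $1,800.30 × 0.092 = $165.63
Taxable wages = $1,800.30 − $165.63 = $1,634.67
Local income tax: $1,634.67 × 0.008 = $13.08
Medicare tax: $1,800.30 × 0.027 = $48.61
State disability insurance: $1,800.30 × 0.0052 = $9.36
State unemployment insurance (employee share): $1,800.30 × 0.0029 = $5.22
Dental plan: $15.77
(Employer's $50.95 toward dental plan is not withheld from the employee.)
Total deductions = $165.63 + $13.08 + $48.61 + $9.36 + $5.22 + $15.77 = $257.67
Net pay = $1,800.30 − $257.67 = $1,542.63

$1,542.63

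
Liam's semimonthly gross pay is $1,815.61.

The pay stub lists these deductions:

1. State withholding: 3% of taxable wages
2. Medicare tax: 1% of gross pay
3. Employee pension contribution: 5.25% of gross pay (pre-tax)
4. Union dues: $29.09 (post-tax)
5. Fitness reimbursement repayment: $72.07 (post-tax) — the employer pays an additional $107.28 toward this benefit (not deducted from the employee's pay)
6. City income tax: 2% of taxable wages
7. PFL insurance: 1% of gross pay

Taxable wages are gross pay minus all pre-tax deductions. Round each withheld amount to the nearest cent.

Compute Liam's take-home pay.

$1,496.79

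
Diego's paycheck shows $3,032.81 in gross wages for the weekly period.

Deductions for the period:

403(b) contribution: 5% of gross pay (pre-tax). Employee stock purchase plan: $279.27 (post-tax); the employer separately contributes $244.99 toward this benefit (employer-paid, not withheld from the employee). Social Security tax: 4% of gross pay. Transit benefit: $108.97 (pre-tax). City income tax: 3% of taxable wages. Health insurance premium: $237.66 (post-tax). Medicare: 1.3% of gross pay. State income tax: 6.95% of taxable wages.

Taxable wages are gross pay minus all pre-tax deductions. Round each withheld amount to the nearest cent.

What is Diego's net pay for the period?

$1,818.69

403(b) contribution: $3,032.81 × 0.05 = $151.64
Transit benefit: $108.97
Pre-tax total = $151.64 + $108.97 = $260.61
Taxable wages = $3,032.81 − $260.61 = $2,772.20
City income tax: $2,772.20 × 0.03 = $83.17
State income tax: $2,772.20 × 0.0695 = $192.67
Social Security tax: $3,032.81 × 0.04 = $121.31
Medicare: $3,032.81 × 0.013 = $39.43
Health insurance premium: $237.66
Employee stock purchase plan: $279.27
(Employer's $244.99 toward employee stock purchase plan is not withheld from the employee.)
Total deductions = $151.64 + $108.97 + $83.17 + $192.67 + $121.31 + $39.43 + $237.66 + $279.27 = $1,214.12
Net pay = $3,032.81 − $1,214.12 = $1,818.69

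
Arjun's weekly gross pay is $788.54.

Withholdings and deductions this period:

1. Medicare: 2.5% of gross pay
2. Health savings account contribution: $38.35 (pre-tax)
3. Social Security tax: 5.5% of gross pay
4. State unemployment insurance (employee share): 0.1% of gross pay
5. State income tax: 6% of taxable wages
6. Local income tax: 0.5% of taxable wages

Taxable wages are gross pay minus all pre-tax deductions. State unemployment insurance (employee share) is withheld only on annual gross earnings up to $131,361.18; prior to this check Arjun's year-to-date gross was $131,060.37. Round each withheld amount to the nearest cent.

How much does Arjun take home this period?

Health savings account contribution: $38.35
Taxable wages = $788.54 − $38.35 = $750.19
Local income tax: $750.19 × 0.005 = $3.75
State income tax: $750.19 × 0.06 = $45.01
State unemployment insurance (employee share): only $131,361.18 − $131,060.37 = $300.81 of this check is subject → $300.81 × 0.001 = $0.30
Social Security tax: $788.54 × 0.055 = $43.37
Medicare: $788.54 × 0.025 = $19.71
Total deductions = $38.35 + $3.75 + $45.01 + $0.30 + $43.37 + $19.71 = $150.49
Net pay = $788.54 − $150.49 = $638.05

$638.05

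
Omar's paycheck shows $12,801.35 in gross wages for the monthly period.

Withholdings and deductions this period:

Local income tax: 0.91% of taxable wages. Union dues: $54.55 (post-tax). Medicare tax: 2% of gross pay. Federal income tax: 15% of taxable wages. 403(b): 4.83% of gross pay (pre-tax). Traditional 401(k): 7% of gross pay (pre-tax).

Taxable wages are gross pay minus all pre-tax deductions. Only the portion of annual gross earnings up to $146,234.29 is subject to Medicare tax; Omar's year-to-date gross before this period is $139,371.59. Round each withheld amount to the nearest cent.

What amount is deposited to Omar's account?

Traditional 401(k): $12,801.35 × 0.07 = $896.09
403(b): $12,801.35 × 0.0483 = $618.31
Pre-tax total = $896.09 + $618.31 = $1,514.40
Taxable wages = $12,801.35 − $1,514.40 = $11,286.95
Local income tax: $11,286.95 × 0.0091 = $102.71
Federal income tax: $11,286.95 × 0.15 = $1,693.04
Medicare tax: only $146,234.29 − $139,371.59 = $6,862.70 of this check is subject → $6,862.70 × 0.02 = $137.25
Union dues: $54.55
Total deductions = $896.09 + $618.31 + $102.71 + $1,693.04 + $137.25 + $54.55 = $3,501.95
Net pay = $12,801.35 − $3,501.95 = $9,299.40

$9,299.40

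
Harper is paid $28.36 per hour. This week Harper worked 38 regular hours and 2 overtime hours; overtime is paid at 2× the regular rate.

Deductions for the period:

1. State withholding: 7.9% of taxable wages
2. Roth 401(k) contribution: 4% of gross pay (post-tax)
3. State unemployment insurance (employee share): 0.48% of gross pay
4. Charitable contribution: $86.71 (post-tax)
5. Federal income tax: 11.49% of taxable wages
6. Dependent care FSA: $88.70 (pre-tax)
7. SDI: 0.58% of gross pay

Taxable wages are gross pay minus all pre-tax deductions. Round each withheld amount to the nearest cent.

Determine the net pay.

$741.68

Regular pay: 38 × $28.36 = $1,077.68
Overtime pay: 2 × $28.36 × 2 = $113.44
Gross pay = $1,077.68 + $113.44 = $1,191.12
Dependent care FSA: $88.70
Taxable wages = $1,191.12 − $88.70 = $1,102.42
State withholding: $1,102.42 × 0.079 = $87.09
Federal income tax: $1,102.42 × 0.1149 = $126.67
SDI: $1,191.12 × 0.0058 = $6.91
State unemployment insurance (employee share): $1,191.12 × 0.0048 = $5.72
Charitable contribution: $86.71
Roth 401(k) contribution: $1,191.12 × 0.04 = $47.64
Total deductions = $88.70 + $87.09 + $126.67 + $6.91 + $5.72 + $86.71 + $47.64 = $449.44
Net pay = $1,191.12 − $449.44 = $741.68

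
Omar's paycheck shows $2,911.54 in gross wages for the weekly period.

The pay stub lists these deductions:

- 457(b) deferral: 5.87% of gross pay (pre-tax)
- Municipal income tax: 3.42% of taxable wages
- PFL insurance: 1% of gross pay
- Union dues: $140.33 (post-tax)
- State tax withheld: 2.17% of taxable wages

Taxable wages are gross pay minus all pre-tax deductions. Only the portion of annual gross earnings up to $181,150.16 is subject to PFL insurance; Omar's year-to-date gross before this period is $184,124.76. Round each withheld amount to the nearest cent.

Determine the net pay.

$2,447.10

457(b) deferral: $2,911.54 × 0.0587 = $170.91
Taxable wages = $2,911.54 − $170.91 = $2,740.63
Municipal income tax: $2,740.63 × 0.0342 = $93.73
State tax withheld: $2,740.63 × 0.0217 = $59.47
PFL insurance: annual cap $181,150.16 already reached (YTD $184,124.76), so $0.00
Union dues: $140.33
Total deductions = $170.91 + $93.73 + $59.47 + $0.00 + $140.33 = $464.44
Net pay = $2,911.54 − $464.44 = $2,447.10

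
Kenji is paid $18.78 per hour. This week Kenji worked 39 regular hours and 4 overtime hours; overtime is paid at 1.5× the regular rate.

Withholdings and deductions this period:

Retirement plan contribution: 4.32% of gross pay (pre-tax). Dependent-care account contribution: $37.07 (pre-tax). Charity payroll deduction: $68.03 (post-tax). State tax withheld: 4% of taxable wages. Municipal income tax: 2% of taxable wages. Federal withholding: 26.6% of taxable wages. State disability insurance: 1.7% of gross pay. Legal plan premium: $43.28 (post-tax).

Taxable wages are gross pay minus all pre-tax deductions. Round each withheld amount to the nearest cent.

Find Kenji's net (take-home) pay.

$394.33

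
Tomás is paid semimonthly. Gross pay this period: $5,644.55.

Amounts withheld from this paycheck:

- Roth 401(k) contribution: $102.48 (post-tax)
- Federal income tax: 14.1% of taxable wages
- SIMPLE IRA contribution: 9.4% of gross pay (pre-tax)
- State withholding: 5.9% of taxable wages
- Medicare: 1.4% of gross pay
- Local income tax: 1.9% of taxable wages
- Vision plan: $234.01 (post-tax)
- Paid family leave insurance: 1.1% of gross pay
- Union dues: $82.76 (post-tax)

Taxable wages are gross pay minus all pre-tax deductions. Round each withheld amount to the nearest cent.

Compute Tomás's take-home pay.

$3,433.64

SIMPLE IRA contribution: $5,644.55 × 0.094 = $530.59
Taxable wages = $5,644.55 − $530.59 = $5,113.96
Local income tax: $5,113.96 × 0.019 = $97.17
Federal income tax: $5,113.96 × 0.141 = $721.07
State withholding: $5,113.96 × 0.059 = $301.72
Paid family leave insurance: $5,644.55 × 0.011 = $62.09
Medicare: $5,644.55 × 0.014 = $79.02
Roth 401(k) contribution: $102.48
Union dues: $82.76
Vision plan: $234.01
Total deductions = $530.59 + $97.17 + $721.07 + $301.72 + $62.09 + $79.02 + $102.48 + $82.76 + $234.01 = $2,210.91
Net pay = $5,644.55 − $2,210.91 = $3,433.64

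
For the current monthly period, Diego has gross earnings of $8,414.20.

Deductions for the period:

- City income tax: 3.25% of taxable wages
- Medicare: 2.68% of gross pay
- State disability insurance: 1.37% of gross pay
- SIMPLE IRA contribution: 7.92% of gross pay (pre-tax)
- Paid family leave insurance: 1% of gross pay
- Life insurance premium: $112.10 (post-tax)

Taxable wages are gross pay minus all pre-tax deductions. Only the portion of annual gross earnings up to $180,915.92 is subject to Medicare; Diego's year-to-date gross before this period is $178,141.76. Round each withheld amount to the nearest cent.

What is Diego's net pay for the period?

$7,110.14

SIMPLE IRA contribution: $8,414.20 × 0.0792 = $666.40
Taxable wages = $8,414.20 − $666.40 = $7,747.80
City income tax: $7,747.80 × 0.0325 = $251.80
Paid family leave insurance: $8,414.20 × 0.01 = $84.14
State disability insurance: $8,414.20 × 0.0137 = $115.27
Medicare: only $180,915.92 − $178,141.76 = $2,774.16 of this check is subject → $2,774.16 × 0.0268 = $74.35
Life insurance premium: $112.10
Total deductions = $666.40 + $251.80 + $84.14 + $115.27 + $74.35 + $112.10 = $1,304.06
Net pay = $8,414.20 − $1,304.06 = $7,110.14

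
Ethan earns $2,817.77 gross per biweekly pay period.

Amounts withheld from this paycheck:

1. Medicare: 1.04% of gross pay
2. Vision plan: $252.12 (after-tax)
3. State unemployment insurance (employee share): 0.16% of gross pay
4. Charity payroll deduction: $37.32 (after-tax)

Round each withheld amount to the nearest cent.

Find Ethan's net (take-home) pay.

$2,494.52

Medicare: $2,817.77 × 0.0104 = $29.30
State unemployment insurance (employee share): $2,817.77 × 0.0016 = $4.51
Charity payroll deduction: $37.32
Vision plan: $252.12
Total deductions = $29.30 + $4.51 + $37.32 + $252.12 = $323.25
Net pay = $2,817.77 − $323.25 = $2,494.52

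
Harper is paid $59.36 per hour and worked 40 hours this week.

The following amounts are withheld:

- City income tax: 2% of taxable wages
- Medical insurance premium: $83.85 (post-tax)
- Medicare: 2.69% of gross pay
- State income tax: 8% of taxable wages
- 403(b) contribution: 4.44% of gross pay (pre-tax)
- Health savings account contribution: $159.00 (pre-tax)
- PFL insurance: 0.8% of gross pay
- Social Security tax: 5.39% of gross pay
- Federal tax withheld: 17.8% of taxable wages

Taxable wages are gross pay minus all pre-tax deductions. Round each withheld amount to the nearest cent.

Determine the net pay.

$1,228.70

Gross pay: 40 × $59.36 = $2,374.40
Health savings account contribution: $159.00
403(b) contribution: $2,374.40 × 0.0444 = $105.42
Pre-tax total = $159.00 + $105.42 = $264.42
Taxable wages = $2,374.40 − $264.42 = $2,109.98
Federal tax withheld: $2,109.98 × 0.178 = $375.58
State income tax: $2,109.98 × 0.08 = $168.80
City income tax: $2,109.98 × 0.02 = $42.20
Medicare: $2,374.40 × 0.0269 = $63.87
Social Security tax: $2,374.40 × 0.0539 = $127.98
PFL insurance: $2,374.40 × 0.008 = $19.00
Medical insurance premium: $83.85
Total deductions = $159.00 + $105.42 + $375.58 + $168.80 + $42.20 + $63.87 + $127.98 + $19.00 + $83.85 = $1,145.70
Net pay = $2,374.40 − $1,145.70 = $1,228.70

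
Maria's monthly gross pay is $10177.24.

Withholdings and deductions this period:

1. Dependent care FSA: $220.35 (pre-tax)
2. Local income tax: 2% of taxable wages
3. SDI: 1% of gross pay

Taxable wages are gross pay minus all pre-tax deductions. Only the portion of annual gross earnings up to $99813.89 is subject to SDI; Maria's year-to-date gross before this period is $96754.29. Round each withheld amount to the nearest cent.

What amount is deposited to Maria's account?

$9727.15

Dependent care FSA: $220.35
Taxable wages = $10177.24 − $220.35 = $9956.89
Local income tax: $9956.89 × 0.02 = $199.14
SDI: only $99813.89 − $96754.29 = $3059.60 of this check is subject → $3059.60 × 0.01 = $30.60
Total deductions = $220.35 + $199.14 + $30.60 = $450.09
Net pay = $10177.24 − $450.09 = $9727.15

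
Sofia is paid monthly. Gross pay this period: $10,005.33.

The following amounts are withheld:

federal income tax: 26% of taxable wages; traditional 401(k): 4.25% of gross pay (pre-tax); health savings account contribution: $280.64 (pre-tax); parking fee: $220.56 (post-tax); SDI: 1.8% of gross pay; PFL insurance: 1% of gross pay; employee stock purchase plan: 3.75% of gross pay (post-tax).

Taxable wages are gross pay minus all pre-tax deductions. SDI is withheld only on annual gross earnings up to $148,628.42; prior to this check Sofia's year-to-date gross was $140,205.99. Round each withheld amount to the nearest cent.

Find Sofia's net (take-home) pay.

$6,034.19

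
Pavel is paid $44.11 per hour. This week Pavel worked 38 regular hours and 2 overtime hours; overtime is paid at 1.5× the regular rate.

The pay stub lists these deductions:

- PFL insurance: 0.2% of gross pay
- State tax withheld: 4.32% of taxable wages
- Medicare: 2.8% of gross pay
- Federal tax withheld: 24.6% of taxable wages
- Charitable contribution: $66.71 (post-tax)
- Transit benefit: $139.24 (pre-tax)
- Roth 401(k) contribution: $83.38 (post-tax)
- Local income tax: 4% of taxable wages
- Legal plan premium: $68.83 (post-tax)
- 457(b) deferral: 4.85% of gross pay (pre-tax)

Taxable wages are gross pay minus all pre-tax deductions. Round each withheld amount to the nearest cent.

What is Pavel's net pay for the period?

$787.74

Regular pay: 38 × $44.11 = $1,676.18
Overtime pay: 2 × $44.11 × 1.5 = $132.33
Gross pay = $1,676.18 + $132.33 = $1,808.51
Transit benefit: $139.24
457(b) deferral: $1,808.51 × 0.0485 = $87.71
Pre-tax total = $139.24 + $87.71 = $226.95
Taxable wages = $1,808.51 − $226.95 = $1,581.56
Federal tax withheld: $1,581.56 × 0.246 = $389.06
Local income tax: $1,581.56 × 0.04 = $63.26
State tax withheld: $1,581.56 × 0.0432 = $68.32
PFL insurance: $1,808.51 × 0.002 = $3.62
Medicare: $1,808.51 × 0.028 = $50.64
Roth 401(k) contribution: $83.38
Legal plan premium: $68.83
Charitable contribution: $66.71
Total deductions = $139.24 + $87.71 + $389.06 + $63.26 + $68.32 + $3.62 + $50.64 + $83.38 + $68.83 + $66.71 = $1,020.77
Net pay = $1,808.51 − $1,020.77 = $787.74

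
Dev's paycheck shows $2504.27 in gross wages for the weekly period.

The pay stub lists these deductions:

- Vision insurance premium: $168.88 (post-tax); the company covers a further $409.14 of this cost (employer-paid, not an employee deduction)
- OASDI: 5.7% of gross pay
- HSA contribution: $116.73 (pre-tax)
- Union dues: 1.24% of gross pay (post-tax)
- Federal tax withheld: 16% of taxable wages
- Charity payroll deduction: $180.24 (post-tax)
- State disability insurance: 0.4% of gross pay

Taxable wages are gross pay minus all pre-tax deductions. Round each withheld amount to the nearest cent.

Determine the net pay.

HSA contribution: $116.73
Taxable wages = $2504.27 − $116.73 = $2387.54
Federal tax withheld: $2387.54 × 0.16 = $382.01
OASDI: $2504.27 × 0.057 = $142.74
State disability insurance: $2504.27 × 0.004 = $10.02
Union dues: $2504.27 × 0.0124 = $31.05
Charity payroll deduction: $180.24
Vision insurance premium: $168.88
(Employer's $409.14 toward vision insurance premium is not withheld from the employee.)
Total deductions = $116.73 + $382.01 + $142.74 + $10.02 + $31.05 + $180.24 + $168.88 = $1031.67
Net pay = $2504.27 − $1031.67 = $1472.60

$1472.60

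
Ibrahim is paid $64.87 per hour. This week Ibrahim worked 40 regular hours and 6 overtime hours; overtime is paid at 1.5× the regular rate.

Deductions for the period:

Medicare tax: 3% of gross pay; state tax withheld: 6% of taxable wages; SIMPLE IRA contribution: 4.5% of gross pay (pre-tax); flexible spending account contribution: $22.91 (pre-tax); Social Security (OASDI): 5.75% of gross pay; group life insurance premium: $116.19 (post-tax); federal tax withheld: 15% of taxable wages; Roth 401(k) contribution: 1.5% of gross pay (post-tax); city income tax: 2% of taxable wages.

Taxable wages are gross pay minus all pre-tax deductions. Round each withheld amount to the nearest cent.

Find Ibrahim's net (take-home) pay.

Regular pay: 40 × $64.87 = $2,594.80
Overtime pay: 6 × $64.87 × 1.5 = $583.83
Gross pay = $2,594.80 + $583.83 = $3,178.63
SIMPLE IRA contribution: $3,178.63 × 0.045 = $143.04
Flexible spending account contribution: $22.91
Pre-tax total = $143.04 + $22.91 = $165.95
Taxable wages = $3,178.63 − $165.95 = $3,012.68
City income tax: $3,012.68 × 0.02 = $60.25
Federal tax withheld: $3,012.68 × 0.15 = $451.90
State tax withheld: $3,012.68 × 0.06 = $180.76
Medicare tax: $3,178.63 × 0.03 = $95.36
Social Security (OASDI): $3,178.63 × 0.0575 = $182.77
Group life insurance premium: $116.19
Roth 401(k) contribution: $3,178.63 × 0.015 = $47.68
Total deductions = $143.04 + $22.91 + $60.25 + $451.90 + $180.76 + $95.36 + $182.77 + $116.19 + $47.68 = $1,300.86
Net pay = $3,178.63 − $1,300.86 = $1,877.77

$1,877.77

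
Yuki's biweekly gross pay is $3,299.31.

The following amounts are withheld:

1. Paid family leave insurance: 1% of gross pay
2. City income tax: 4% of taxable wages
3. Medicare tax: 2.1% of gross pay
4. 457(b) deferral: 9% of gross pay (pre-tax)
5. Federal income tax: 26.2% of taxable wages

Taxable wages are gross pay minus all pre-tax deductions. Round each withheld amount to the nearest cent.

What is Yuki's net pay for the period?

457(b) deferral: $3,299.31 × 0.09 = $296.94
Taxable wages = $3,299.31 − $296.94 = $3,002.37
City income tax: $3,002.37 × 0.04 = $120.09
Federal income tax: $3,002.37 × 0.262 = $786.62
Paid family leave insurance: $3,299.31 × 0.01 = $32.99
Medicare tax: $3,299.31 × 0.021 = $69.29
Total deductions = $296.94 + $120.09 + $786.62 + $32.99 + $69.29 = $1,305.93
Net pay = $3,299.31 − $1,305.93 = $1,993.38

$1,993.38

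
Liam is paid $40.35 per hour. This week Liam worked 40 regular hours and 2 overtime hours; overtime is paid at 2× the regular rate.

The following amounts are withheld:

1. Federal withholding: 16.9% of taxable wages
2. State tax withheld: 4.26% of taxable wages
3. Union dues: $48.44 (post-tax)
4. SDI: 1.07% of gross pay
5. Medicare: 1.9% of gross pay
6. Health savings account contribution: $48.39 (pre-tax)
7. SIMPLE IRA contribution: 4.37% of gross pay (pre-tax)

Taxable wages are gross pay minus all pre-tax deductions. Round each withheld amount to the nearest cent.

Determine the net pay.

$1,199.24

Regular pay: 40 × $40.35 = $1,614.00
Overtime pay: 2 × $40.35 × 2 = $161.40
Gross pay = $1,614.00 + $161.40 = $1,775.40
Health savings account contribution: $48.39
SIMPLE IRA contribution: $1,775.40 × 0.0437 = $77.58
Pre-tax total = $48.39 + $77.58 = $125.97
Taxable wages = $1,775.40 − $125.97 = $1,649.43
State tax withheld: $1,649.43 × 0.0426 = $70.27
Federal withholding: $1,649.43 × 0.169 = $278.75
SDI: $1,775.40 × 0.0107 = $19.00
Medicare: $1,775.40 × 0.019 = $33.73
Union dues: $48.44
Total deductions = $48.39 + $77.58 + $70.27 + $278.75 + $19.00 + $33.73 + $48.44 = $576.16
Net pay = $1,775.40 − $576.16 = $1,199.24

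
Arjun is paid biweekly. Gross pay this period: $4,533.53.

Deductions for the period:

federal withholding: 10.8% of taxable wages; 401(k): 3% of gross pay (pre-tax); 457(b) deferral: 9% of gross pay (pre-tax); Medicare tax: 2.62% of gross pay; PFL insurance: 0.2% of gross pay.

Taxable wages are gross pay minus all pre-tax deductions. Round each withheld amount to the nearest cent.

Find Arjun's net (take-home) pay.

$3,430.78

401(k): $4,533.53 × 0.03 = $136.01
457(b) deferral: $4,533.53 × 0.09 = $408.02
Pre-tax total = $136.01 + $408.02 = $544.03
Taxable wages = $4,533.53 − $544.03 = $3,989.50
Federal withholding: $3,989.50 × 0.108 = $430.87
Medicare tax: $4,533.53 × 0.0262 = $118.78
PFL insurance: $4,533.53 × 0.002 = $9.07
Total deductions = $136.01 + $408.02 + $430.87 + $118.78 + $9.07 = $1,102.75
Net pay = $4,533.53 − $1,102.75 = $3,430.78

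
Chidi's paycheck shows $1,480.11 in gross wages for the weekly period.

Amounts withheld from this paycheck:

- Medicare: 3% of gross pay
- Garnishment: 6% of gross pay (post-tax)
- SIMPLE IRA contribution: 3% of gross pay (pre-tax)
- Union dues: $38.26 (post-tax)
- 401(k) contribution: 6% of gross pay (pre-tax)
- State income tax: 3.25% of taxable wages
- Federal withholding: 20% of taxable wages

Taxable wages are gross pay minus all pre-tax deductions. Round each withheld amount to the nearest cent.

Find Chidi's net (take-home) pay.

401(k) contribution: $1,480.11 × 0.06 = $88.81
SIMPLE IRA contribution: $1,480.11 × 0.03 = $44.40
Pre-tax total = $88.81 + $44.40 = $133.21
Taxable wages = $1,480.11 − $133.21 = $1,346.90
State income tax: $1,346.90 × 0.0325 = $43.77
Federal withholding: $1,346.90 × 0.2 = $269.38
Medicare: $1,480.11 × 0.03 = $44.40
Union dues: $38.26
Garnishment: $1,480.11 × 0.06 = $88.81
Total deductions = $88.81 + $44.40 + $43.77 + $269.38 + $44.40 + $38.26 + $88.81 = $617.83
Net pay = $1,480.11 − $617.83 = $862.28

$862.28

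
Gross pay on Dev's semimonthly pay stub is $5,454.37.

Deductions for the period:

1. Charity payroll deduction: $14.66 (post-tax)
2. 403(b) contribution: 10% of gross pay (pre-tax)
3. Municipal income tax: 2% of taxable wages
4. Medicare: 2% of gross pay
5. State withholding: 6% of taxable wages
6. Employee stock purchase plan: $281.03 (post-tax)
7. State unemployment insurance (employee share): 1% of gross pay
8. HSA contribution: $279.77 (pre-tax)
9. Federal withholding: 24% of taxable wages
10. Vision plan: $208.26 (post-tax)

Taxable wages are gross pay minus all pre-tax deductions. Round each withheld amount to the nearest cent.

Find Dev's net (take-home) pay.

HSA contribution: $279.77
403(b) contribution: $5,454.37 × 0.1 = $545.44
Pre-tax total = $279.77 + $545.44 = $825.21
Taxable wages = $5,454.37 − $825.21 = $4,629.16
Municipal income tax: $4,629.16 × 0.02 = $92.58
State withholding: $4,629.16 × 0.06 = $277.75
Federal withholding: $4,629.16 × 0.24 = $1,111.00
State unemployment insurance (employee share): $5,454.37 × 0.01 = $54.54
Medicare: $5,454.37 × 0.02 = $109.09
Vision plan: $208.26
Charity payroll deduction: $14.66
Employee stock purchase plan: $281.03
Total deductions = $279.77 + $545.44 + $92.58 + $277.75 + $1,111.00 + $54.54 + $109.09 + $208.26 + $14.66 + $281.03 = $2,974.12
Net pay = $5,454.37 − $2,974.12 = $2,480.25

$2,480.25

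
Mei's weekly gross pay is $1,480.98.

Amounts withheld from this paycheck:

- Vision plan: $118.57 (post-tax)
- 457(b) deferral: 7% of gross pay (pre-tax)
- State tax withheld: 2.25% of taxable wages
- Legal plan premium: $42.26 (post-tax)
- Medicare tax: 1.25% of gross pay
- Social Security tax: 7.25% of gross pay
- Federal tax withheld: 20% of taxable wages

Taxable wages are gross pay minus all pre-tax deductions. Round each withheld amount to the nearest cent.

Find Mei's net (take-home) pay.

$784.15

457(b) deferral: $1,480.98 × 0.07 = $103.67
Taxable wages = $1,480.98 − $103.67 = $1,377.31
Federal tax withheld: $1,377.31 × 0.2 = $275.46
State tax withheld: $1,377.31 × 0.0225 = $30.99
Medicare tax: $1,480.98 × 0.0125 = $18.51
Social Security tax: $1,480.98 × 0.0725 = $107.37
Vision plan: $118.57
Legal plan premium: $42.26
Total deductions = $103.67 + $275.46 + $30.99 + $18.51 + $107.37 + $118.57 + $42.26 = $696.83
Net pay = $1,480.98 − $696.83 = $784.15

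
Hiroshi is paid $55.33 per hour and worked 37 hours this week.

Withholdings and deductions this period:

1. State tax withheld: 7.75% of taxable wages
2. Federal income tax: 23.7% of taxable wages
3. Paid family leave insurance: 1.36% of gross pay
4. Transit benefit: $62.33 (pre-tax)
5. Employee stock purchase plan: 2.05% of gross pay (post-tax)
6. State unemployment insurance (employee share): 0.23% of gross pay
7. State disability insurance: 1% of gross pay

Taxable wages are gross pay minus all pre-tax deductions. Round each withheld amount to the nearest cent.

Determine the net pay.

Gross pay: 37 × $55.33 = $2047.21
Transit benefit: $62.33
Taxable wages = $2047.21 − $62.33 = $1984.88
State tax withheld: $1984.88 × 0.0775 = $153.83
Federal income tax: $1984.88 × 0.237 = $470.42
State unemployment insurance (employee share): $2047.21 × 0.0023 = $4.71
Paid family leave insurance: $2047.21 × 0.0136 = $27.84
State disability insurance: $2047.21 × 0.01 = $20.47
Employee stock purchase plan: $2047.21 × 0.0205 = $41.97
Total deductions = $62.33 + $153.83 + $470.42 + $4.71 + $27.84 + $20.47 + $41.97 = $781.57
Net pay = $2047.21 − $781.57 = $1265.64

$1265.64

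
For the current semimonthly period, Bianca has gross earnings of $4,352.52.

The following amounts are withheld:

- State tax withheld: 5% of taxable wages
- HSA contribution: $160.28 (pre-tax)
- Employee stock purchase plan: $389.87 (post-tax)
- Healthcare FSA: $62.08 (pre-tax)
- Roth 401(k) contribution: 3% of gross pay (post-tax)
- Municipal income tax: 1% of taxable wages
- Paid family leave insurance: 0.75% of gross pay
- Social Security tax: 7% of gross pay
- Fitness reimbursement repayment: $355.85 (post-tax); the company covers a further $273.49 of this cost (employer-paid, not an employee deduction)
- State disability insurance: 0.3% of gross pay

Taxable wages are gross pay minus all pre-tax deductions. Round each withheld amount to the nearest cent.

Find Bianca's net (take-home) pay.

Healthcare FSA: $62.08
HSA contribution: $160.28
Pre-tax total = $62.08 + $160.28 = $222.36
Taxable wages = $4,352.52 − $222.36 = $4,130.16
Municipal income tax: $4,130.16 × 0.01 = $41.30
State tax withheld: $4,130.16 × 0.05 = $206.51
State disability insurance: $4,352.52 × 0.003 = $13.06
Paid family leave insurance: $4,352.52 × 0.0075 = $32.64
Social Security tax: $4,352.52 × 0.07 = $304.68
Roth 401(k) contribution: $4,352.52 × 0.03 = $130.58
Employee stock purchase plan: $389.87
Fitness reimbursement repayment: $355.85
(Employer's $273.49 toward fitness reimbursement repayment is not withheld from the employee.)
Total deductions = $62.08 + $160.28 + $41.30 + $206.51 + $13.06 + $32.64 + $304.68 + $130.58 + $389.87 + $355.85 = $1,696.85
Net pay = $4,352.52 − $1,696.85 = $2,655.67

$2,655.67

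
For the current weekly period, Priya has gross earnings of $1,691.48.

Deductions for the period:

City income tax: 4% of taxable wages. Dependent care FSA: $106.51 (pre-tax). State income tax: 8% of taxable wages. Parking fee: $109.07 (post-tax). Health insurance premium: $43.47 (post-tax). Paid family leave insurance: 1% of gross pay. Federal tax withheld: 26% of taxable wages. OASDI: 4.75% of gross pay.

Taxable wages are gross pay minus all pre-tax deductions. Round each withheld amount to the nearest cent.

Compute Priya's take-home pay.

$732.88

Dependent care FSA: $106.51
Taxable wages = $1,691.48 − $106.51 = $1,584.97
Federal tax withheld: $1,584.97 × 0.26 = $412.09
State income tax: $1,584.97 × 0.08 = $126.80
City income tax: $1,584.97 × 0.04 = $63.40
OASDI: $1,691.48 × 0.0475 = $80.35
Paid family leave insurance: $1,691.48 × 0.01 = $16.91
Parking fee: $109.07
Health insurance premium: $43.47
Total deductions = $106.51 + $412.09 + $126.80 + $63.40 + $80.35 + $16.91 + $109.07 + $43.47 = $958.60
Net pay = $1,691.48 − $958.60 = $732.88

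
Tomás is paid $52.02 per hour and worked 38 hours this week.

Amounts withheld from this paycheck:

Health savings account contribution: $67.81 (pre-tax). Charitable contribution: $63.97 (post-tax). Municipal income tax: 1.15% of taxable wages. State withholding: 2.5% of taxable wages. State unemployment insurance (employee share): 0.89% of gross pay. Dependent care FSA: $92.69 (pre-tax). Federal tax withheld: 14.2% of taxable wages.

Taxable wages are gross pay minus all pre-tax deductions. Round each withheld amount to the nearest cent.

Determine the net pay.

Gross pay: 38 × $52.02 = $1976.76
Health savings account contribution: $67.81
Dependent care FSA: $92.69
Pre-tax total = $67.81 + $92.69 = $160.50
Taxable wages = $1976.76 − $160.50 = $1816.26
Municipal income tax: $1816.26 × 0.0115 = $20.89
Federal tax withheld: $1816.26 × 0.142 = $257.91
State withholding: $1816.26 × 0.025 = $45.41
State unemployment insurance (employee share): $1976.76 × 0.0089 = $17.59
Charitable contribution: $63.97
Total deductions = $67.81 + $92.69 + $20.89 + $257.91 + $45.41 + $17.59 + $63.97 = $566.27
Net pay = $1976.76 − $566.27 = $1410.49

$1410.49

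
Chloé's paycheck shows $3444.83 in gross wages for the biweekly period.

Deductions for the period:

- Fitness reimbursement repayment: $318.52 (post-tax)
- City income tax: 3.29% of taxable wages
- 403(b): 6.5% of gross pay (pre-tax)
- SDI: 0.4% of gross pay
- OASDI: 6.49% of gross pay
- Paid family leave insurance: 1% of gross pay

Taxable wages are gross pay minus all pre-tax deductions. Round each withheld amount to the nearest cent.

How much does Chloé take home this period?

403(b): $3444.83 × 0.065 = $223.91
Taxable wages = $3444.83 − $223.91 = $3220.92
City income tax: $3220.92 × 0.0329 = $105.97
Paid family leave insurance: $3444.83 × 0.01 = $34.45
OASDI: $3444.83 × 0.0649 = $223.57
SDI: $3444.83 × 0.004 = $13.78
Fitness reimbursement repayment: $318.52
Total deductions = $223.91 + $105.97 + $34.45 + $223.57 + $13.78 + $318.52 = $920.20
Net pay = $3444.83 − $920.20 = $2524.63

$2524.63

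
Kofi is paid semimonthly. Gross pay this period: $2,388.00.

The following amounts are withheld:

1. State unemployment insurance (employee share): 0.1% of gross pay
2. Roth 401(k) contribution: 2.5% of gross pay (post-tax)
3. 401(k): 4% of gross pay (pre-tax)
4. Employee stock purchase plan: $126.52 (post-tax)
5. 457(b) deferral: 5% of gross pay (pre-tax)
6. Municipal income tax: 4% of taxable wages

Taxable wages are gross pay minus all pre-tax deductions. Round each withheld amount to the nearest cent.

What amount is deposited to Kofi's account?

$1,897.55

457(b) deferral: $2,388.00 × 0.05 = $119.40
401(k): $2,388.00 × 0.04 = $95.52
Pre-tax total = $119.40 + $95.52 = $214.92
Taxable wages = $2,388.00 − $214.92 = $2,173.08
Municipal income tax: $2,173.08 × 0.04 = $86.92
State unemployment insurance (employee share): $2,388.00 × 0.001 = $2.39
Employee stock purchase plan: $126.52
Roth 401(k) contribution: $2,388.00 × 0.025 = $59.70
Total deductions = $119.40 + $95.52 + $86.92 + $2.39 + $126.52 + $59.70 = $490.45
Net pay = $2,388.00 − $490.45 = $1,897.55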